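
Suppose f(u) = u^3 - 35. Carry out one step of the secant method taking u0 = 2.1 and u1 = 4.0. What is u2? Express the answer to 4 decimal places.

2.9934

f(2.1) = -25.739000, f(4.0) = 29.000000
u2 = 4.000000 − 29.000000·(4.000000 − 2.100000) / (29.000000 − (-25.739000)) = 4.000000 − (55.100000)/(54.739000) = 2.993405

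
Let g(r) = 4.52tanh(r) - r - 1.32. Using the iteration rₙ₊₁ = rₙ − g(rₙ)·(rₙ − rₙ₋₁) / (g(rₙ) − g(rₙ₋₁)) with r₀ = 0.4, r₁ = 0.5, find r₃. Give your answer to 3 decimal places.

g(0.4) = -0.00263, g(0.5) = 0.26877
r₂ = 0.50000 − 0.26877·(0.50000 − 0.40000) / (0.26877 − (-0.00263)) = 0.50000 − (0.02688)/(0.27140) = 0.40097
g(0.40097) = 0.00015
r₃ = 0.40097 − 0.00015·(0.40097 − 0.50000) / (0.00015 − 0.26877) = 0.40097 − (-0.00001)/(-0.26862) = 0.40091

0.401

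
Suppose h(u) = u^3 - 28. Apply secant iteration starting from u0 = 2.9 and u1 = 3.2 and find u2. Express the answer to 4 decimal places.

h(2.9) = -3.611000, h(3.2) = 4.768000
u2 = 3.200000 − 4.768000·(3.200000 − 2.900000) / (4.768000 − (-3.611000)) = 3.200000 − (1.430400)/(8.379000) = 3.029288

3.0293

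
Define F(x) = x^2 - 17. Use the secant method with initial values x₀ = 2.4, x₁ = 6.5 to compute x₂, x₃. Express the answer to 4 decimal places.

F(2.4) = -11.240000, F(6.5) = 25.250000
x₂ = 6.500000 − 25.250000·(6.500000 − 2.400000) / (25.250000 − (-11.240000)) = 6.500000 − (103.525000)/(36.490000) = 3.662921
F(3.662921) = -3.583007
x₃ = 3.662921 − (-3.583007)·(3.662921 − 6.500000) / (-3.583007 − 25.250000) = 3.662921 − (10.165273)/(-28.833007) = 4.015478

3.6629, 4.0155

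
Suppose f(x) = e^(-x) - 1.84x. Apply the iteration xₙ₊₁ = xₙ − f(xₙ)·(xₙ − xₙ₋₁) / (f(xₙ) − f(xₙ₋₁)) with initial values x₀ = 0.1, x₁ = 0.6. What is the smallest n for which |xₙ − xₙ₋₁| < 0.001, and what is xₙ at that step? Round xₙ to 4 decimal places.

n = 4, xₙ = 0.3739

f(0.1) = 0.720837, f(0.6) = -0.555188
x₂ = 0.600000 − (-0.555188)·(0.500000)/(-1.276026) = 0.382454;  |Δ| = 0.217546
f(0.382454) = -0.021530
x₃ = 0.382454 − (-0.021530)·(-0.217546)/(0.533658) = 0.373677;  |Δ| = 0.008777
f(0.373677) = 0.000633
x₄ = 0.373677 − 0.000633·(-0.008777)/(0.022163) = 0.373928;  |Δ| = 0.000251
|x₄ − x₃| = 0.000251 < 0.001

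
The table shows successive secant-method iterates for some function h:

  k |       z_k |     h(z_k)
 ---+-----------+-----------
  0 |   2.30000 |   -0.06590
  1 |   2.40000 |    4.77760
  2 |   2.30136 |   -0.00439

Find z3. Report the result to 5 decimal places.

2.30145

z3 = 2.30136 − (-0.00439)·(2.30136 − 2.40000) / (-0.00439 − 4.77760)
   = 2.30136 − (0.0004330)/(-4.7819900) = 2.3014506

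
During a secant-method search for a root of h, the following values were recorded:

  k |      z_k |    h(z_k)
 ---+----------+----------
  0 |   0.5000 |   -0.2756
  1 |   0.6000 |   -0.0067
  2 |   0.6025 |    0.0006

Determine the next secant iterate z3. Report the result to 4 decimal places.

z3 = 0.6025 − 0.0006·(0.6025 − 0.6000) / (0.0006 − (-0.0067))
   = 0.6025 − (0.000002)/(0.007300) = 0.602295

0.6023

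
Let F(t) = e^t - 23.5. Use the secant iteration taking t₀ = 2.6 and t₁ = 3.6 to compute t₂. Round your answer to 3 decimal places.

3.034

F(2.6) = -10.03626, F(3.6) = 13.09823
t₂ = 3.60000 − 13.09823·(3.60000 − 2.60000) / (13.09823 − (-10.03626)) = 3.60000 − (13.09823)/(23.13450) = 3.03382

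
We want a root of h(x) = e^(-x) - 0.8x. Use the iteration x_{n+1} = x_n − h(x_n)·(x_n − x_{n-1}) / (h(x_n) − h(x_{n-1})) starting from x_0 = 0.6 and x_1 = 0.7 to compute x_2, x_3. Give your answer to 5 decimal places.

0.65204, 0.65154

h(0.6) = 0.0688116, h(0.7) = -0.0634147
x_2 = 0.7000000 − (-0.0634147)·(0.7000000 − 0.6000000) / (-0.0634147 − 0.0688116) = 0.7000000 − (-0.0063415)/(-0.1322263) = 0.6520408
h(0.6520408) = -0.0006512
x_3 = 0.6520408 − (-0.0006512)·(0.6520408 − 0.7000000) / (-0.0006512 − (-0.0634147)) = 0.6520408 − (0.0000312)/(0.0627635) = 0.6515432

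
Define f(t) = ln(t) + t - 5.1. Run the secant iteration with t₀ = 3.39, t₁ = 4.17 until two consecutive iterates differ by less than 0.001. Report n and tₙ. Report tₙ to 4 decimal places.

f(3.39) = -0.489170, f(4.17) = 0.497916
t₂ = 4.170000 − 0.497916·(0.780000)/(0.987086) = 3.776544;  |Δ| = 0.393456
f(3.776544) = 0.005354
t₃ = 3.776544 − 0.005354·(-0.393456)/(-0.492562) = 3.772268;  |Δ| = 0.004277
f(3.772268) = -0.000056
t₄ = 3.772268 − (-0.000056)·(-0.004277)/(-0.005410) = 3.772312;  |Δ| = 0.000044
|t₄ − t₃| = 0.000044 < 0.001

n = 4, tₙ = 3.7723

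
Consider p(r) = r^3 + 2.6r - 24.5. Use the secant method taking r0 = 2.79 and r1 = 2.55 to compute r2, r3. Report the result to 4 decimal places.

2.6037, 2.6072

p(2.79) = 4.471639, p(2.55) = -1.288625
r2 = 2.550000 − (-1.288625)·(2.550000 − 2.790000) / (-1.288625 − 4.471639) = 2.550000 − (0.309270)/(-5.760264) = 2.603690
p(2.603690) = -0.079461
r3 = 2.603690 − (-0.079461)·(2.603690 − 2.550000) / (-0.079461 − (-1.288625)) = 2.603690 − (-0.004266)/(1.209164) = 2.607219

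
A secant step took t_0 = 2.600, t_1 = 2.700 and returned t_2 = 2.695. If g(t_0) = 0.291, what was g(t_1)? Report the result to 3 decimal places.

-0.015

The secant line through (2.600, 0.291) and (2.700, g(t_1)) crosses zero at t_2 = 2.695.
So (2.600, 0.291), (2.700, g(t_1)), (2.695, 0) are collinear:
g(t_1) = 0.291 · (2.700 − 2.695) / (2.600 − 2.695) = 0.291 · (0.00500)/(-0.09500) = -0.01532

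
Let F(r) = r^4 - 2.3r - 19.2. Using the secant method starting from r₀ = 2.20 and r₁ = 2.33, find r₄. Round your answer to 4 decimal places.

F(2.20) = -0.834400, F(2.33) = 4.913955
r₂ = 2.330000 − 4.913955·(2.330000 − 2.200000) / (4.913955 − (-0.834400)) = 2.330000 − (0.638814)/(5.748355) = 2.218870
F(2.218870) = -0.063686
r₃ = 2.218870 − (-0.063686)·(2.218870 − 2.330000) / (-0.063686 − 4.913955) = 2.218870 − (0.007077)/(-4.977642) = 2.220292
F(2.220292) = -0.004766
r₄ = 2.220292 − (-0.004766)·(2.220292 − 2.218870) / (-0.004766 − (-0.063686)) = 2.220292 − (-0.000007)/(0.058921) = 2.220407

2.2204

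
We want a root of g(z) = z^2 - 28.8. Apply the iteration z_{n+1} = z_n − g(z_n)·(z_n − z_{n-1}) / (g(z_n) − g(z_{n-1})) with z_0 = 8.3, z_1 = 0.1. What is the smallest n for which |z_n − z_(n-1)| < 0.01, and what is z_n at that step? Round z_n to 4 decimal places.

n = 7, z_n = 5.3665

g(8.3) = 40.090000, g(0.1) = -28.790000
z_2 = 0.100000 − (-28.790000)·(-8.200000)/(-68.880000) = 3.527381;  |Δ| = 3.427381
g(3.527381) = -16.357584
z_3 = 3.527381 − (-16.357584)·(3.427381)/(12.432416) = 8.036856;  |Δ| = 4.509475
g(8.036856) = 35.791053
z_4 = 8.036856 − 35.791053·(4.509475)/(52.148637) = 4.941878;  |Δ| = 3.094978
g(4.941878) = -4.377838
z_5 = 4.941878 − (-4.377838)·(-3.094978)/(-40.168891) = 5.279187;  |Δ| = 0.337309
g(5.279187) = -0.930185
z_6 = 5.279187 − (-0.930185)·(0.337309)/(3.447653) = 5.370194;  |Δ| = 0.091007
g(5.370194) = 0.038980
z_7 = 5.370194 − 0.038980·(0.091007)/(0.969165) = 5.366533;  |Δ| = 0.003660
|z_7 − z_6| = 0.003660 < 0.01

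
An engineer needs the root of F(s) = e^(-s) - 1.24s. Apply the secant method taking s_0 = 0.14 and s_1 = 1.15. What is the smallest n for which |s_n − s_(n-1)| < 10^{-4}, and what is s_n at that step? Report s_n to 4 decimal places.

F(0.14) = 0.695758, F(1.15) = -1.109363
s_2 = 1.150000 − (-1.109363)·(1.010000)/(-1.805121) = 0.529290;  |Δ| = 0.620710
F(0.529290) = -0.067297
s_3 = 0.529290 − (-0.067297)·(-0.620710)/(1.042067) = 0.489205;  |Δ| = 0.040085
F(0.489205) = 0.006500
s_4 = 0.489205 − 0.006500·(-0.040085)/(0.073797) = 0.492735;  |Δ| = 0.003531
F(0.492735) = -0.000039
s_5 = 0.492735 − (-0.000039)·(0.003531)/(-0.006539) = 0.492714;  |Δ| = 0.000021
|s_5 − s_4| = 0.000021 < 10^{-4}

n = 5, s_n = 0.4927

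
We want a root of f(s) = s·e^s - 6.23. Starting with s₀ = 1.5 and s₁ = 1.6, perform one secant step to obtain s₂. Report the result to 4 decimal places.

1.4590

f(1.5) = 0.492534, f(1.6) = 1.694852
s₂ = 1.600000 − 1.694852·(1.600000 − 1.500000) / (1.694852 − 0.492534) = 1.600000 − (0.169485)/(1.202318) = 1.459035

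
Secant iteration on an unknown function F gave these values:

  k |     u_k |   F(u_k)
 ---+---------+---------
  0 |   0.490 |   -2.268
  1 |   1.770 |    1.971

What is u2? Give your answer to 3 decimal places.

u2 = 1.770 − 1.971·(1.770 − 0.490) / (1.971 − (-2.268))
   = 1.770 − (2.52288)/(4.23900) = 1.17484

1.175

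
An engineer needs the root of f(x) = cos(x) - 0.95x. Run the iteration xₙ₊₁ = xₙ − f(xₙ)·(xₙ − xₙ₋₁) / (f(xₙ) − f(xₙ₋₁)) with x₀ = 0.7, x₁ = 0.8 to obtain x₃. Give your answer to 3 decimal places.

f(0.7) = 0.09984, f(0.8) = -0.06329
x₂ = 0.80000 − (-0.06329)·(0.80000 − 0.70000) / (-0.06329 − 0.09984) = 0.80000 − (-0.00633)/(-0.16314) = 0.76120
f(0.76120) = 0.00087
x₃ = 0.76120 − 0.00087·(0.76120 − 0.80000) / (0.00087 − (-0.06329)) = 0.76120 − (-0.00003)/(0.06416) = 0.76173

0.762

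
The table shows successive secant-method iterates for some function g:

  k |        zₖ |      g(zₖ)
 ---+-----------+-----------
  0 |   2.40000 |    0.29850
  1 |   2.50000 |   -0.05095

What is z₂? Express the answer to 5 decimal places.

z₂ = 2.50000 − (-0.05095)·(2.50000 − 2.40000) / (-0.05095 − 0.29850)
   = 2.50000 − (-0.0050950)/(-0.3494500) = 2.4854199

2.48542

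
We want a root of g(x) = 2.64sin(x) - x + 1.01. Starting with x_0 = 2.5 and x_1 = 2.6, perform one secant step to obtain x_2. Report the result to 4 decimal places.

2.5282

g(2.5) = 0.089966, g(2.6) = -0.229076
x_2 = 2.600000 − (-0.229076)·(2.600000 − 2.500000) / (-0.229076 − 0.089966) = 2.600000 − (-0.022908)/(-0.319043) = 2.528199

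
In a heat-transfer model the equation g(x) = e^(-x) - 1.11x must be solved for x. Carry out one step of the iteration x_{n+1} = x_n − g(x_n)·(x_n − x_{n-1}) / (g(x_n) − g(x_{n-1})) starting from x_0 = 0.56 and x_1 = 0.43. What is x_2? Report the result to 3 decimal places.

0.531

g(0.56) = -0.05039, g(0.43) = 0.17321
x_2 = 0.43000 − 0.17321·(0.43000 − 0.56000) / (0.17321 − (-0.05039)) = 0.43000 − (-0.02252)/(0.22360) = 0.53070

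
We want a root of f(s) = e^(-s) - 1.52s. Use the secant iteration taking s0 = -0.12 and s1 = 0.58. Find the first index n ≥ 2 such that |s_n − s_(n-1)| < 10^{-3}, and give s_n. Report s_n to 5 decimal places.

f(-0.12) = 1.3098969, f(0.58) = -0.3217016
s2 = 0.5800000 − (-0.3217016)·(0.7000000)/(-1.6315985) = 0.4419813;  |Δ| = 0.1380187
f(0.4419813) = -0.0290499
s3 = 0.4419813 − (-0.0290499)·(-0.1380187)/(0.2926518) = 0.4282809;  |Δ| = 0.0137003
f(0.4282809) = 0.0006413
s4 = 0.4282809 − 0.0006413·(-0.0137003)/(0.0296911) = 0.4285769;  |Δ| = 0.0002959
|s4 − s3| = 0.0002959 < 10^{-3}

n = 4, s_n = 0.42858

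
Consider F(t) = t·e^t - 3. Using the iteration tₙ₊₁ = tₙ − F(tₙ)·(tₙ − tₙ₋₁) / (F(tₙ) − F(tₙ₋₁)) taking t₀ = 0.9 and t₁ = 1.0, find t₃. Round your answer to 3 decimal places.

1.050

F(0.9) = -0.78636, F(1.0) = -0.28172
t₂ = 1.00000 − (-0.28172)·(1.00000 − 0.90000) / (-0.28172 − (-0.78636)) = 1.00000 − (-0.02817)/(0.50464) = 1.05583
F(1.05583) = 0.03481
t₃ = 1.05583 − 0.03481·(1.05583 − 1.00000) / (0.03481 − (-0.28172)) = 1.05583 − (0.00194)/(0.31653) = 1.04969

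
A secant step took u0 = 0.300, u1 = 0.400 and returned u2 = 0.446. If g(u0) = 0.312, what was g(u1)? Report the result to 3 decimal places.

The secant line through (0.300, 0.312) and (0.400, g(u1)) crosses zero at u2 = 0.446.
So (0.300, 0.312), (0.400, g(u1)), (0.446, 0) are collinear:
g(u1) = 0.312 · (0.400 − 0.446) / (0.300 − 0.446) = 0.312 · (-0.04600)/(-0.14600) = 0.09830

0.098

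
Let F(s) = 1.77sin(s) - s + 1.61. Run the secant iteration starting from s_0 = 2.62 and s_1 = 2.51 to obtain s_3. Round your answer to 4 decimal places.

F(2.62) = -0.128077, F(2.51) = 0.145063
s_2 = 2.510000 − 0.145063·(2.510000 − 2.620000) / (0.145063 − (-0.128077)) = 2.510000 − (-0.015957)/(0.273140) = 2.568420
F(2.568420) = 0.001451
s_3 = 2.568420 − 0.001451·(2.568420 − 2.510000) / (0.001451 − 0.145063) = 2.568420 − (0.000085)/(-0.143612) = 2.569011

2.5690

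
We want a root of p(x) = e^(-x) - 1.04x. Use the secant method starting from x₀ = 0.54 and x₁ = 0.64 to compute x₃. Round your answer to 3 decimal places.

p(0.54) = 0.02115, p(0.64) = -0.13831
x₂ = 0.64000 − (-0.13831)·(0.64000 − 0.54000) / (-0.13831 − 0.02115) = 0.64000 − (-0.01383)/(-0.15946) = 0.55326
p(0.55326) = -0.00032
x₃ = 0.55326 − (-0.00032)·(0.55326 − 0.64000) / (-0.00032 − (-0.13831)) = 0.55326 − (0.00003)/(0.13798) = 0.55306

0.553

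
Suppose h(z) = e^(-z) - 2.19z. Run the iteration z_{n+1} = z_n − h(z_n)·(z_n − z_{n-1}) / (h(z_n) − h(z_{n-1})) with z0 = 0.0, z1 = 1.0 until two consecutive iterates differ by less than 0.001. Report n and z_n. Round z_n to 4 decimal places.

n = 5, z_n = 0.3287

h(0.0) = 1.000000, h(1.0) = -1.822121
z2 = 1.000000 − (-1.822121)·(1.000000)/(-2.822121) = 0.354343;  |Δ| = 0.645657
h(0.354343) = -0.074378
z3 = 0.354343 − (-0.074378)·(-0.645657)/(1.747742) = 0.326866;  |Δ| = 0.027477
h(0.326866) = 0.005343
z4 = 0.326866 − 0.005343·(-0.027477)/(0.079721) = 0.328708;  |Δ| = 0.001841
h(0.328708) = -0.000017
z5 = 0.328708 − (-0.000017)·(0.001841)/(-0.005359) = 0.328702;  |Δ| = 0.000006
|z5 − z4| = 0.000006 < 0.001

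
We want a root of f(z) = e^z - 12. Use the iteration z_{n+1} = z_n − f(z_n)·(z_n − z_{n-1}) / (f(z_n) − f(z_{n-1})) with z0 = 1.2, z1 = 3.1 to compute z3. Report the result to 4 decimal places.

2.3652

f(1.2) = -8.679883, f(3.1) = 10.197951
z2 = 3.100000 − 10.197951·(3.100000 − 1.200000) / (10.197951 − (-8.679883)) = 3.100000 − (19.376107)/(18.877834) = 2.073605
f(2.073605) = -4.046553
z3 = 2.073605 − (-4.046553)·(2.073605 − 3.100000) / (-4.046553 − 10.197951) = 2.073605 − (4.153360)/(-14.244505) = 2.365182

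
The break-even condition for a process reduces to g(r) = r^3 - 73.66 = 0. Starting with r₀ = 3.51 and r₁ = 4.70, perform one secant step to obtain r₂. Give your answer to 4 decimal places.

g(3.51) = -30.416449, g(4.70) = 30.163000
r₂ = 4.700000 − 30.163000·(4.700000 − 3.510000) / (30.163000 − (-30.416449)) = 4.700000 − (35.893970)/(60.579449) = 4.107489

4.1075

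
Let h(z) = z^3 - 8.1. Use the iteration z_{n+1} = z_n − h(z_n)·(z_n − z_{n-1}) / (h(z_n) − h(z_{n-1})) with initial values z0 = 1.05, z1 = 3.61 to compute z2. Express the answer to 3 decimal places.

h(1.05) = -6.94237, h(3.61) = 38.94588
z2 = 3.61000 − 38.94588·(3.61000 − 1.05000) / (38.94588 − (-6.94237)) = 3.61000 − (99.70146)/(45.88826) = 1.43730

1.437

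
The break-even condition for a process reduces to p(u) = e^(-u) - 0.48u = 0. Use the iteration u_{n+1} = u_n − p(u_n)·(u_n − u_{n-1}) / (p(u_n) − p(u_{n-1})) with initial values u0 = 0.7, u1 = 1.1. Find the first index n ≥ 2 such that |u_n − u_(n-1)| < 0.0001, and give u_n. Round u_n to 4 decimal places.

p(0.7) = 0.160585, p(1.1) = -0.195129
u2 = 1.100000 − (-0.195129)·(0.400000)/(-0.355714) = 0.880578;  |Δ| = 0.219422
p(0.880578) = -0.008134
u3 = 0.880578 − (-0.008134)·(-0.219422)/(0.186995) = 0.871033;  |Δ| = 0.009545
p(0.871033) = 0.000423
u4 = 0.871033 − 0.000423·(-0.009545)/(0.008557) = 0.871505;  |Δ| = 0.000472
p(0.871505) = -0.000001
u5 = 0.871505 − (-0.000001)·(0.000472)/(-0.000424) = 0.871504;  |Δ| = 0.000001
|u5 − u4| = 0.000001 < 0.0001

n = 5, u_n = 0.8715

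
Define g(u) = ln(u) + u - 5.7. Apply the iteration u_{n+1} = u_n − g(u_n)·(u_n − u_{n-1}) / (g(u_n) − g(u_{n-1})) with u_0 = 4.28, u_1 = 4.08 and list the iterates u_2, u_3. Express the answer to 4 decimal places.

g(4.28) = 0.033953, g(4.08) = -0.213903
u_2 = 4.080000 − (-0.213903)·(4.080000 − 4.280000) / (-0.213903 − 0.033953) = 4.080000 − (0.042781)/(-0.247856) = 4.252603
g(4.252603) = 0.000134
u_3 = 4.252603 − 0.000134·(4.252603 − 4.080000) / (0.000134 − (-0.213903)) = 4.252603 − (0.000023)/(0.214037) = 4.252495

4.2526, 4.2525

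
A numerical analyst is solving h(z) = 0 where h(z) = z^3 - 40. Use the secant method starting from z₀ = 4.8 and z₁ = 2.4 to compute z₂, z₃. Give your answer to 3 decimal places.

3.049, 3.570

h(4.8) = 70.59200, h(2.4) = -26.17600
z₂ = 2.40000 − (-26.17600)·(2.40000 − 4.80000) / (-26.17600 − 70.59200) = 2.40000 − (62.82240)/(-96.76800) = 3.04921
h(3.04921) = -11.64952
z₃ = 3.04921 − (-11.64952)·(3.04921 − 2.40000) / (-11.64952 − (-26.17600)) = 3.04921 − (-7.56294)/(14.52648) = 3.56984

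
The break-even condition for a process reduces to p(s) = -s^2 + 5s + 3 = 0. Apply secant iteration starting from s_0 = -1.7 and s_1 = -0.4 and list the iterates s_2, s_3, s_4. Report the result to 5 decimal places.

p(-1.7) = -8.3900000, p(-0.4) = 0.8400000
s_2 = -0.4000000 − 0.8400000·(-0.4000000 − (-1.7000000)) / (0.8400000 − (-8.3900000)) = -0.4000000 − (1.0920000)/(9.2300000) = -0.5183099
p(-0.5183099) = 0.1398056
s_3 = -0.5183099 − 0.1398056·(-0.5183099 − (-0.4000000)) / (0.1398056 − 0.8400000) = -0.5183099 − (-0.0165404)/(-0.7001944) = -0.5419324
p(-0.5419324) = -0.0033528
s_4 = -0.5419324 − (-0.0033528)·(-0.5419324 − (-0.5183099)) / (-0.0033528 − 0.1398056) = -0.5419324 − (0.0000792)/(-0.1431584) = -0.5413792

-0.51831, -0.54193, -0.54138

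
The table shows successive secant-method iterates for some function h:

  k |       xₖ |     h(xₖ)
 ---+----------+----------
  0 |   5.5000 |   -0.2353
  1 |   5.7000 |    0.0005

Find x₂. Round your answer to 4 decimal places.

5.6996

x₂ = 5.7000 − 0.0005·(5.7000 − 5.5000) / (0.0005 − (-0.2353))
   = 5.7000 − (0.000100)/(0.235800) = 5.699576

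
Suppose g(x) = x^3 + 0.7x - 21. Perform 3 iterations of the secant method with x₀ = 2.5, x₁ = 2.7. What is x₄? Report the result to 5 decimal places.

2.67438

g(2.5) = -3.6250000, g(2.7) = 0.5730000
x₂ = 2.7000000 − 0.5730000·(2.7000000 − 2.5000000) / (0.5730000 − (-3.6250000)) = 2.7000000 − (0.1146000)/(4.1980000) = 2.6727013
g(2.6727013) = -0.0371160
x₃ = 2.6727013 − (-0.0371160)·(2.6727013 − 2.7000000) / (-0.0371160 − 0.5730000) = 2.6727013 − (0.0010132)/(-0.6101160) = 2.6743620
g(2.6743620) = -0.0003426
x₄ = 2.6743620 − (-0.0003426)·(2.6743620 − 2.6727013) / (-0.0003426 − (-0.0371160)) = 2.6743620 − (-0.0000006)/(0.0367734) = 2.6743775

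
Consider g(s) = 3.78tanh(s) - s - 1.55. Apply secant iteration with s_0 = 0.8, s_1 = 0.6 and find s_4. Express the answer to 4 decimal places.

0.6759

g(0.8) = 0.160059, g(0.6) = -0.119953
s_2 = 0.600000 − (-0.119953)·(0.600000 − 0.800000) / (-0.119953 − 0.160059) = 0.600000 − (0.023991)/(-0.280012) = 0.685677
g(0.685677) = 0.014170
s_3 = 0.685677 − 0.014170·(0.685677 − 0.600000) / (0.014170 − (-0.119953)) = 0.685677 − (0.001214)/(0.134123) = 0.676625
g(0.676625) = 0.001008
s_4 = 0.676625 − 0.001008·(0.676625 − 0.685677) / (0.001008 − 0.014170) = 0.676625 − (-0.000009)/(-0.013162) = 0.675932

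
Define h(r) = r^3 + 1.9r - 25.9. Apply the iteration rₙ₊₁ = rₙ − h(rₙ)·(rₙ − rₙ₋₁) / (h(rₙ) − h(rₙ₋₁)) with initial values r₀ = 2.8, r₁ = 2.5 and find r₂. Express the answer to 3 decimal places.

h(2.8) = 1.37200, h(2.5) = -5.52500
r₂ = 2.50000 − (-5.52500)·(2.50000 − 2.80000) / (-5.52500 − 1.37200) = 2.50000 − (1.65750)/(-6.89700) = 2.74032

2.740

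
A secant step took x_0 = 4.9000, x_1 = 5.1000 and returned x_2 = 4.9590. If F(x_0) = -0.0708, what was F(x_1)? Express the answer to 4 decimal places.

The secant line through (4.9000, -0.0708) and (5.1000, F(x_1)) crosses zero at x_2 = 4.9590.
So (4.9000, -0.0708), (5.1000, F(x_1)), (4.9590, 0) are collinear:
F(x_1) = -0.0708 · (5.1000 − 4.9590) / (4.9000 − 4.9590) = -0.0708 · (0.141000)/(-0.059000) = 0.169200

0.1692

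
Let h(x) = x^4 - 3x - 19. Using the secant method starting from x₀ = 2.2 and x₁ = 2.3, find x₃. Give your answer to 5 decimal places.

2.25278

h(2.2) = -2.1744000, h(2.3) = 2.0841000
x₂ = 2.3000000 − 2.0841000·(2.3000000 − 2.2000000) / (2.0841000 − (-2.1744000)) = 2.3000000 − (0.2084100)/(4.2585000) = 2.2510602
h(2.2510602) = -0.0759335
x₃ = 2.2510602 − (-0.0759335)·(2.2510602 − 2.3000000) / (-0.0759335 − 2.0841000) = 2.2510602 − (0.0037162)/(-2.1600335) = 2.2527807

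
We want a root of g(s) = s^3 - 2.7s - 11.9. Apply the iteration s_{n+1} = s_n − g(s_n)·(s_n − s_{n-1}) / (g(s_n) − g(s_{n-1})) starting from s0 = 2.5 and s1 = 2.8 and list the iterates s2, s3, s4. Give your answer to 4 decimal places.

2.6645, 2.6735, 2.6740

g(2.5) = -3.025000, g(2.8) = 2.492000
s2 = 2.800000 − 2.492000·(2.800000 − 2.500000) / (2.492000 − (-3.025000)) = 2.800000 − (0.747600)/(5.517000) = 2.664492
g(2.664492) = -0.177528
s3 = 2.664492 − (-0.177528)·(2.664492 − 2.800000) / (-0.177528 − 2.492000) = 2.664492 − (0.024057)/(-2.669528) = 2.673503
g(2.673503) = -0.009277
s4 = 2.673503 − (-0.009277)·(2.673503 − 2.664492) / (-0.009277 − (-0.177528)) = 2.673503 − (-0.000084)/(0.168252) = 2.674000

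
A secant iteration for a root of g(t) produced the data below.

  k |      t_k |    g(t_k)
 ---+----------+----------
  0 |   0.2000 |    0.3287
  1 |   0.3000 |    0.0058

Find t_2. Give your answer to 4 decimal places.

0.3018

t_2 = 0.3000 − 0.0058·(0.3000 − 0.2000) / (0.0058 − 0.3287)
   = 0.3000 − (0.000580)/(-0.322900) = 0.301796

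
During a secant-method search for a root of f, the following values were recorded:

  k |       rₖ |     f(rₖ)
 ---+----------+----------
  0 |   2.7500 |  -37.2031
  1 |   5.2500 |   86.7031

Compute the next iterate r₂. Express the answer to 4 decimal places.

r₂ = 5.2500 − 86.7031·(5.2500 − 2.7500) / (86.7031 − (-37.2031))
   = 5.2500 − (216.757750)/(123.906200) = 3.500630

3.5006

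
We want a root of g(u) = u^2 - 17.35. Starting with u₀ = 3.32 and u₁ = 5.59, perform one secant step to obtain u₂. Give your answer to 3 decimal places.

g(3.32) = -6.32760, g(5.59) = 13.89810
u₂ = 5.59000 − 13.89810·(5.59000 − 3.32000) / (13.89810 − (-6.32760)) = 5.59000 − (31.54869)/(20.22570) = 4.03017

4.030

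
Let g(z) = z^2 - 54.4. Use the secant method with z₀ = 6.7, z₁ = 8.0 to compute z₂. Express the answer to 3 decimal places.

g(6.7) = -9.51000, g(8.0) = 9.60000
z₂ = 8.00000 − 9.60000·(8.00000 − 6.70000) / (9.60000 − (-9.51000)) = 8.00000 − (12.48000)/(19.11000) = 7.34694

7.347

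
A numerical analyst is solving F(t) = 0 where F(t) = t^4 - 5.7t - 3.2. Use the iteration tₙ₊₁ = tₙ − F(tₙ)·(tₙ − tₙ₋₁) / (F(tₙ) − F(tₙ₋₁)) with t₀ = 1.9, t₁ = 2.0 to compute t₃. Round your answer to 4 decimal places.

F(1.9) = -0.997900, F(2.0) = 1.400000
t₂ = 2.000000 − 1.400000·(2.000000 − 1.900000) / (1.400000 − (-0.997900)) = 2.000000 − (0.140000)/(2.397900) = 1.941616
F(1.941616) = -0.055281
t₃ = 1.941616 − (-0.055281)·(1.941616 − 2.000000) / (-0.055281 − 1.400000) = 1.941616 − (0.003228)/(-1.455281) = 1.943833

1.9438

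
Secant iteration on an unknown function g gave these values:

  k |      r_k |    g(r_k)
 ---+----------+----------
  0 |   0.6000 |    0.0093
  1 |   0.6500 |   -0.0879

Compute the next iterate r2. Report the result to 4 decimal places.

0.6048

r2 = 0.6500 − (-0.0879)·(0.6500 − 0.6000) / (-0.0879 − 0.0093)
   = 0.6500 − (-0.004395)/(-0.097200) = 0.604784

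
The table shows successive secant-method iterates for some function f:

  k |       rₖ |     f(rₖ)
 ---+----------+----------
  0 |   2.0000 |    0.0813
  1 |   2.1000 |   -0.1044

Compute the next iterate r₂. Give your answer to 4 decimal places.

2.0438

r₂ = 2.1000 − (-0.1044)·(2.1000 − 2.0000) / (-0.1044 − 0.0813)
   = 2.1000 − (-0.010440)/(-0.185700) = 2.043780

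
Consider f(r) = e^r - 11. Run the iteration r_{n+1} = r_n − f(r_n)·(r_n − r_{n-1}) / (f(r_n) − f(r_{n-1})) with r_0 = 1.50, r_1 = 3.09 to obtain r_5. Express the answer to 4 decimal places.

f(1.50) = -6.518311, f(3.09) = 10.977078
r_2 = 3.090000 − 10.977078·(3.090000 − 1.500000) / (10.977078 − (-6.518311)) = 3.090000 − (17.453554)/(17.495389) = 2.092391
f(2.092391) = -2.895729
r_3 = 2.092391 − (-2.895729)·(2.092391 − 3.090000) / (-2.895729 − 10.977078) = 2.092391 − (2.888805)/(-13.872807) = 2.300626
f(2.300626) = -1.019569
r_4 = 2.300626 − (-1.019569)·(2.300626 − 2.092391) / (-1.019569 − (-2.895729)) = 2.300626 − (-0.212310)/(1.876160) = 2.413788
f(2.413788) = 0.176220
r_5 = 2.413788 − 0.176220·(2.413788 − 2.300626) / (0.176220 − (-1.019569)) = 2.413788 − (0.019941)/(1.195789) = 2.397112

2.3971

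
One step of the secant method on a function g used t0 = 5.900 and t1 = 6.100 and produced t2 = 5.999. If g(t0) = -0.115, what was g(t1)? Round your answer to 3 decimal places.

The secant line through (5.900, -0.115) and (6.100, g(t1)) crosses zero at t2 = 5.999.
So (5.900, -0.115), (6.100, g(t1)), (5.999, 0) are collinear:
g(t1) = -0.115 · (6.100 − 5.999) / (5.900 − 5.999) = -0.115 · (0.10100)/(-0.09900) = 0.11732

0.117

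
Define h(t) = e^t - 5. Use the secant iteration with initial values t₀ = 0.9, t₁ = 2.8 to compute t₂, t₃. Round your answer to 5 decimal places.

1.24514, 1.42813

h(0.9) = -2.5403969, h(2.8) = 11.4446468
t₂ = 2.8000000 − 11.4446468·(2.8000000 − 0.9000000) / (11.4446468 − (-2.5403969)) = 2.8000000 − (21.7448289)/(13.9850437) = 1.2451369
h(1.2451369) = -1.5265899
t₃ = 1.2451369 − (-1.5265899)·(1.2451369 − 2.8000000) / (-1.5265899 − 11.4446468) = 1.2451369 − (2.3736383)/(-12.9712366) = 1.4281293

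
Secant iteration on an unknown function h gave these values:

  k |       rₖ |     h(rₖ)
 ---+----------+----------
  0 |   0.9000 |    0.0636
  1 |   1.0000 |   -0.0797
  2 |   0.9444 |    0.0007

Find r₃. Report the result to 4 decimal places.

r₃ = 0.9444 − 0.0007·(0.9444 − 1.0000) / (0.0007 − (-0.0797))
   = 0.9444 − (-0.000039)/(0.080400) = 0.944884

0.9449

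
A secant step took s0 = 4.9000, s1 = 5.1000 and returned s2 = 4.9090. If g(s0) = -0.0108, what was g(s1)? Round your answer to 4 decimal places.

0.2292

The secant line through (4.9000, -0.0108) and (5.1000, g(s1)) crosses zero at s2 = 4.9090.
So (4.9000, -0.0108), (5.1000, g(s1)), (4.9090, 0) are collinear:
g(s1) = -0.0108 · (5.1000 − 4.9090) / (4.9000 − 4.9090) = -0.0108 · (0.191000)/(-0.009000) = 0.229200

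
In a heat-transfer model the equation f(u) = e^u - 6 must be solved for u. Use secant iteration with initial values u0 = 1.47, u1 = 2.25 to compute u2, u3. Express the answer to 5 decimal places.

1.72058, 1.77654

f(1.47) = -1.6507649, f(2.25) = 3.4877358
u2 = 2.2500000 − 3.4877358·(2.2500000 − 1.4700000) / (3.4877358 − (-1.6507649)) = 2.2500000 − (2.7204340)/(5.1385007) = 1.7205783
f(1.7205783) = -0.4122413
u3 = 1.7205783 − (-0.4122413)·(1.7205783 − 2.2500000) / (-0.4122413 − 3.4877358) = 1.7205783 − (0.2182495)/(-3.8999771) = 1.7765400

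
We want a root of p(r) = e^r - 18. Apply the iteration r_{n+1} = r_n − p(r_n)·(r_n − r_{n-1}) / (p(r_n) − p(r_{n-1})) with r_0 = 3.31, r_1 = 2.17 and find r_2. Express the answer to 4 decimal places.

p(3.31) = 9.385125, p(2.17) = -9.241716
r_2 = 2.170000 − (-9.241716)·(2.170000 − 3.310000) / (-9.241716 − 9.385125) = 2.170000 − (10.535556)/(-18.626841) = 2.735612

2.7356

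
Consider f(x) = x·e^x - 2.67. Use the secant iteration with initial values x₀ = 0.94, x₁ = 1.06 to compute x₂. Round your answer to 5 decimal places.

f(0.94) = -0.2636175, f(1.06) = 0.3895532
x₂ = 1.0600000 − 0.3895532·(1.0600000 − 0.9400000) / (0.3895532 − (-0.2636175)) = 1.0600000 − (0.0467464)/(0.6531707) = 0.9884316

0.98843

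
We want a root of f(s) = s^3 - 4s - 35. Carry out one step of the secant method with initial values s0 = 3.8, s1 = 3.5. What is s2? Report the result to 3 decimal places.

f(3.8) = 4.67200, f(3.5) = -6.12500
s2 = 3.50000 − (-6.12500)·(3.50000 − 3.80000) / (-6.12500 − 4.67200) = 3.50000 − (1.83750)/(-10.79700) = 3.67019

3.670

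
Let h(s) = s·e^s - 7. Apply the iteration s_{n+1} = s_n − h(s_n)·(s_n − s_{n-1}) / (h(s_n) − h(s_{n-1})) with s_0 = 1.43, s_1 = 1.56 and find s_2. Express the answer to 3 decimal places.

1.522

h(1.43) = -1.02446, h(1.56) = 0.42376
s_2 = 1.56000 − 0.42376·(1.56000 − 1.43000) / (0.42376 − (-1.02446)) = 1.56000 − (0.05509)/(1.44822) = 1.52196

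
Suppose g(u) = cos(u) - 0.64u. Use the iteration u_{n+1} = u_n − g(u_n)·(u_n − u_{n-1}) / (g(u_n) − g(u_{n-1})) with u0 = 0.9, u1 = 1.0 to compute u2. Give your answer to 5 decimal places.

g(0.9) = 0.0456100, g(1.0) = -0.0996977
u2 = 1.0000000 − (-0.0996977)·(1.0000000 − 0.9000000) / (-0.0996977 − 0.0456100) = 1.0000000 − (-0.0099698)/(-0.1453077) = 0.9313886

0.93139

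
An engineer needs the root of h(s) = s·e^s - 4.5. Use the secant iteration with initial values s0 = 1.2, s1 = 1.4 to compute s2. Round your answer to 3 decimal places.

1.261

h(1.2) = -0.51586, h(1.4) = 1.17728
s2 = 1.40000 − 1.17728·(1.40000 − 1.20000) / (1.17728 − (-0.51586)) = 1.40000 − (0.23546)/(1.69314) = 1.26094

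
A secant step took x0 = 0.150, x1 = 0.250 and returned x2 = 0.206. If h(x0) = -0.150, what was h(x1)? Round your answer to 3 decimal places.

The secant line through (0.150, -0.150) and (0.250, h(x1)) crosses zero at x2 = 0.206.
So (0.150, -0.150), (0.250, h(x1)), (0.206, 0) are collinear:
h(x1) = -0.150 · (0.250 − 0.206) / (0.150 − 0.206) = -0.150 · (0.04400)/(-0.05600) = 0.11786

0.118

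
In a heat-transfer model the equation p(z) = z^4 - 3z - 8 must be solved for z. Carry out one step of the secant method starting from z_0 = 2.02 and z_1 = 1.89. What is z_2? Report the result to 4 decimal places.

1.9238

p(2.02) = 2.589664, p(1.89) = -0.910102
z_2 = 1.890000 − (-0.910102)·(1.890000 − 2.020000) / (-0.910102 − 2.589664) = 1.890000 − (0.118313)/(-3.499766) = 1.923806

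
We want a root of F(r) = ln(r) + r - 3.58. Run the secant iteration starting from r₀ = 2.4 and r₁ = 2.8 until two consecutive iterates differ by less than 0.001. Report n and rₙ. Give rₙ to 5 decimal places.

n = 4, rₙ = 2.61770

F(2.4) = -0.3045313, F(2.8) = 0.2496194
r₂ = 2.8000000 − 0.2496194·(0.4000000)/(0.5541507) = 2.6198184;  |Δ| = 0.1801816
F(2.6198184) = 0.0029234
r₃ = 2.6198184 − 0.0029234·(-0.1801816)/(-0.2466960) = 2.6176832;  |Δ| = 0.0021352
F(2.6176832) = -0.0000271
r₄ = 2.6176832 − (-0.0000271)·(-0.0021352)/(-0.0029505) = 2.6177028;  |Δ| = 0.0000196
|r₄ − r₃| = 0.0000196 < 0.001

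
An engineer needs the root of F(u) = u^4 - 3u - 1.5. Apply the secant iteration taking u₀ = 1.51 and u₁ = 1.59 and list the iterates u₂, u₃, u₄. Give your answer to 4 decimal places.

F(1.51) = -0.831144, F(1.59) = 0.121290
u₂ = 1.590000 − 0.121290·(1.590000 − 1.510000) / (0.121290 − (-0.831144)) = 1.590000 − (0.009703)/(0.952434) = 1.579812
F(1.579812) = -0.010386
u₃ = 1.579812 − (-0.010386)·(1.579812 − 1.590000) / (-0.010386 − 0.121290) = 1.579812 − (0.000106)/(-0.131675) = 1.580616
F(1.580616) = -0.000113
u₄ = 1.580616 − (-0.000113)·(1.580616 − 1.579812) / (-0.000113 − (-0.010386)) = 1.580616 − (0.000000)/(0.010272) = 1.580625

1.5798, 1.5806, 1.5806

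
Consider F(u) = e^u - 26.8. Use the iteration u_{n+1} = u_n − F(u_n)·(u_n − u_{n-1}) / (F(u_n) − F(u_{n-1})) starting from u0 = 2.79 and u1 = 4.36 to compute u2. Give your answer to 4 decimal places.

F(2.79) = -10.518980, F(4.36) = 51.457134
u2 = 4.360000 − 51.457134·(4.360000 − 2.790000) / (51.457134 − (-10.518980)) = 4.360000 − (80.787701)/(61.976115) = 3.056470

3.0565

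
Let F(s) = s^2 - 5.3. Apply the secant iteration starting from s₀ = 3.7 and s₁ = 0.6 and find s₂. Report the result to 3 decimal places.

F(3.7) = 8.39000, F(0.6) = -4.94000
s₂ = 0.60000 − (-4.94000)·(0.60000 − 3.70000) / (-4.94000 − 8.39000) = 0.60000 − (15.31400)/(-13.33000) = 1.74884

1.749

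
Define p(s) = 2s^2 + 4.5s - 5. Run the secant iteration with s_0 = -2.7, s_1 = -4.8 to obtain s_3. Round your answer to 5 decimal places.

-3.02740

p(-2.7) = -2.5700000, p(-4.8) = 19.4800000
s_2 = -4.8000000 − 19.4800000·(-4.8000000 − (-2.7000000)) / (19.4800000 − (-2.5700000)) = -4.8000000 − (-40.9080000)/(22.0500000) = -2.9447619
p(-2.9447619) = -0.9081832
s_3 = -2.9447619 − (-0.9081832)·(-2.9447619 − (-4.8000000)) / (-0.9081832 − 19.4800000) = -2.9447619 − (-1.6848961)/(-20.3881832) = -3.0274027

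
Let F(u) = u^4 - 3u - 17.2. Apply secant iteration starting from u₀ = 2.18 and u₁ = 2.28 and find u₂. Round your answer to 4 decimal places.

F(2.18) = -1.154694, F(2.28) = 2.983363
u₂ = 2.280000 − 2.983363·(2.280000 − 2.180000) / (2.983363 − (-1.154694)) = 2.280000 − (0.298336)/(4.138057) = 2.207904

2.2079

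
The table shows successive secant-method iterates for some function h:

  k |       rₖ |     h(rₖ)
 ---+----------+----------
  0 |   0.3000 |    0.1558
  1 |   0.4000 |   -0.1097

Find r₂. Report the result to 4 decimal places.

r₂ = 0.4000 − (-0.1097)·(0.4000 − 0.3000) / (-0.1097 − 0.1558)
   = 0.4000 − (-0.010970)/(-0.265500) = 0.358682

0.3587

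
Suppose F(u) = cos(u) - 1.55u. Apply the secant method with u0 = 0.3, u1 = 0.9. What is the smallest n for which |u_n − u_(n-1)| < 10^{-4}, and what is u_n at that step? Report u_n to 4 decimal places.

n = 5, u_n = 0.5500

F(0.3) = 0.490336, F(0.9) = -0.773390
u2 = 0.900000 − (-0.773390)·(0.600000)/(-1.263727) = 0.532805;  |Δ| = 0.367195
F(0.532805) = 0.035538
u3 = 0.532805 − 0.035538·(-0.367195)/(0.808928) = 0.548937;  |Δ| = 0.016132
F(0.548937) = 0.002228
u4 = 0.548937 − 0.002228·(0.016132)/(-0.033310) = 0.550016;  |Δ| = 0.001079
F(0.550016) = -0.000008
u5 = 0.550016 − (-0.000008)·(0.001079)/(-0.002236) = 0.550012;  |Δ| = 0.000004
|u5 − u4| = 0.000004 < 10^{-4}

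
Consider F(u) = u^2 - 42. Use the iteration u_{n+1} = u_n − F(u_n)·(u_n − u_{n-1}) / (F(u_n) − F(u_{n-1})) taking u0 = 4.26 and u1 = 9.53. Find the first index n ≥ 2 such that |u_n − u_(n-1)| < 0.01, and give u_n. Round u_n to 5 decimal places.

n = 5, u_n = 6.48071

F(4.26) = -23.8524000, F(9.53) = 48.8209000
u2 = 9.5300000 − 48.8209000·(5.2700000)/(72.6733000) = 5.9896882;  |Δ| = 3.5403118
F(5.9896882) = -6.1236355
u3 = 5.9896882 − (-6.1236355)·(-3.5403118)/(-54.9445355) = 6.3842603;  |Δ| = 0.3945721
F(6.3842603) = -1.2412210
u4 = 6.3842603 − (-1.2412210)·(0.3945721)/(4.8824145) = 6.4845695;  |Δ| = 0.1003092
F(6.4845695) = 0.0496412
u5 = 6.4845695 − 0.0496412·(0.1003092)/(1.2908622) = 6.4807120;  |Δ| = 0.0038575
|u5 − u4| = 0.0038575 < 0.01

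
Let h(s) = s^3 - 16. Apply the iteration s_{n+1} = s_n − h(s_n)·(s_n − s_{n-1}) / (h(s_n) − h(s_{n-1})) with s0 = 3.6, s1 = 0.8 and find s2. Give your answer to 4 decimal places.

1.7398

h(3.6) = 30.656000, h(0.8) = -15.488000
s2 = 0.800000 − (-15.488000)·(0.800000 − 3.600000) / (-15.488000 − 30.656000) = 0.800000 − (43.366400)/(-46.144000) = 1.739806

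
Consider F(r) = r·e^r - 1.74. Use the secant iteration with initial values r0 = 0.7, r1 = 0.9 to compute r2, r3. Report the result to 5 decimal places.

0.78218, 0.78919

F(0.7) = -0.3303731, F(0.9) = 0.4736428
r2 = 0.9000000 − 0.4736428·(0.9000000 − 0.7000000) / (0.4736428 − (-0.3303731)) = 0.9000000 − (0.0947286)/(0.8040159) = 0.7821807
F(0.7821807) = -0.0299693
r3 = 0.7821807 − (-0.0299693)·(0.7821807 − 0.9000000) / (-0.0299693 − 0.4736428) = 0.7821807 − (0.0035310)/(-0.5036121) = 0.7891920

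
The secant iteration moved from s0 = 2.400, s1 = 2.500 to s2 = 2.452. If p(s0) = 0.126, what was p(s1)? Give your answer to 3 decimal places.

The secant line through (2.400, 0.126) and (2.500, p(s1)) crosses zero at s2 = 2.452.
So (2.400, 0.126), (2.500, p(s1)), (2.452, 0) are collinear:
p(s1) = 0.126 · (2.500 − 2.452) / (2.400 − 2.452) = 0.126 · (0.04800)/(-0.05200) = -0.11631

-0.116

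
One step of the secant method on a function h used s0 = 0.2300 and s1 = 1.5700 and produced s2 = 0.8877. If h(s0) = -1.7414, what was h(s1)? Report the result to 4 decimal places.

The secant line through (0.2300, -1.7414) and (1.5700, h(s1)) crosses zero at s2 = 0.8877.
So (0.2300, -1.7414), (1.5700, h(s1)), (0.8877, 0) are collinear:
h(s1) = -1.7414 · (1.5700 − 0.8877) / (0.2300 − 0.8877) = -1.7414 · (0.682300)/(-0.657700) = 1.806534

1.8065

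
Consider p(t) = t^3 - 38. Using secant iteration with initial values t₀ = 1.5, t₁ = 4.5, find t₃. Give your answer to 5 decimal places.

3.15607

p(1.5) = -34.6250000, p(4.5) = 53.1250000
t₂ = 4.5000000 − 53.1250000·(4.5000000 − 1.5000000) / (53.1250000 − (-34.6250000)) = 4.5000000 − (159.3750000)/(87.7500000) = 2.6837607
p(2.6837607) = -18.6700220
t₃ = 2.6837607 − (-18.6700220)·(2.6837607 − 4.5000000) / (-18.6700220 − 53.1250000) = 2.6837607 − (33.9092281)/(-71.7950220) = 3.1560668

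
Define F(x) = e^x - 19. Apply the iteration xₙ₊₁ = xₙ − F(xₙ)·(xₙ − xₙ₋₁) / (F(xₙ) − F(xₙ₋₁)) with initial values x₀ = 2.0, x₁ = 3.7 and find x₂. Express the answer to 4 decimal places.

F(2.0) = -11.610944, F(3.7) = 21.447304
x₂ = 3.700000 − 21.447304·(3.700000 − 2.000000) / (21.447304 − (-11.610944)) = 3.700000 − (36.460417)/(33.058248) = 2.597086

2.5971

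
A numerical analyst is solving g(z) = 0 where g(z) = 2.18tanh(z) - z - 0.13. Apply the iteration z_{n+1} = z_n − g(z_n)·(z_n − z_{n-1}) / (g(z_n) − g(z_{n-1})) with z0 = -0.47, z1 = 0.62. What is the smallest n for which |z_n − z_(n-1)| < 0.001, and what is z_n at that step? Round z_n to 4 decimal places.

n = 5, z_n = 0.1110

g(-0.47) = -0.615275, g(0.62) = 0.451459
z2 = 0.620000 − 0.451459·(1.090000)/(1.066734) = 0.158694;  |Δ| = 0.461306
g(0.158694) = 0.054384
z3 = 0.158694 − 0.054384·(-0.461306)/(-0.397075) = 0.095513;  |Δ| = 0.063181
g(0.095513) = -0.017925
z4 = 0.095513 − (-0.017925)·(-0.063181)/(-0.072309) = 0.111176;  |Δ| = 0.015663
g(0.111176) = 0.000194
z5 = 0.111176 − 0.000194·(0.015663)/(0.018119) = 0.111008;  |Δ| = 0.000167
|z5 − z4| = 0.000167 < 0.001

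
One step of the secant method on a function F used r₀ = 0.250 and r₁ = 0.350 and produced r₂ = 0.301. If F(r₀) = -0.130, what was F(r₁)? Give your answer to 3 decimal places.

The secant line through (0.250, -0.130) and (0.350, F(r₁)) crosses zero at r₂ = 0.301.
So (0.250, -0.130), (0.350, F(r₁)), (0.301, 0) are collinear:
F(r₁) = -0.130 · (0.350 − 0.301) / (0.250 − 0.301) = -0.130 · (0.04900)/(-0.05100) = 0.12490

0.125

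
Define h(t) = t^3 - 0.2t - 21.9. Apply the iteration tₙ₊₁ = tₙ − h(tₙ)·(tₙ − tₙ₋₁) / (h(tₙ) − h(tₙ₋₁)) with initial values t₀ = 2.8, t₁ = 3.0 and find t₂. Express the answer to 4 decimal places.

2.8203

h(2.8) = -0.508000, h(3.0) = 4.500000
t₂ = 3.000000 − 4.500000·(3.000000 − 2.800000) / (4.500000 − (-0.508000)) = 3.000000 − (0.900000)/(5.008000) = 2.820288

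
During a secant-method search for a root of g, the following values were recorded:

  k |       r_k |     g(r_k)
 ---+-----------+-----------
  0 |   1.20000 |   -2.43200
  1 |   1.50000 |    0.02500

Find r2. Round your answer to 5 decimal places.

r2 = 1.50000 − 0.02500·(1.50000 − 1.20000) / (0.02500 − (-2.43200))
   = 1.50000 − (0.0075000)/(2.4570000) = 1.4969475

1.49695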